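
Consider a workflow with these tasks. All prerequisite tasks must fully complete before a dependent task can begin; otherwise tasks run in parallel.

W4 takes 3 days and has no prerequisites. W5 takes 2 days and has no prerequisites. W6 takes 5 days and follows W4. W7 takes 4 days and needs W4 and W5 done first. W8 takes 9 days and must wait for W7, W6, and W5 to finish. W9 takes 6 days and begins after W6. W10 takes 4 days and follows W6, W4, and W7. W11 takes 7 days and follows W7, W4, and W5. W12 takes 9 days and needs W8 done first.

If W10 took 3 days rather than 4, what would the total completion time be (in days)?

26

Baseline: W4→W6→W8→W12 = 3+5+9+9 = 26 → 26 days.
The longest path through W10 is only 12 days, so W10 has float 14.
No other chain overtakes it, so the finish is 26 days.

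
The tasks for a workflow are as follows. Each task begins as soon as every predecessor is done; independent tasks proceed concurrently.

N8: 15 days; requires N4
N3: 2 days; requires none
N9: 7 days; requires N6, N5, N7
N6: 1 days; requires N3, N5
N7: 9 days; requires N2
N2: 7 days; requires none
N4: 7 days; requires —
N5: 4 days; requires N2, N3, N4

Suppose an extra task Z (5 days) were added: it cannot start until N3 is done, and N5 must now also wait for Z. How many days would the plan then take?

Originally the plan takes 23 days.
With Z inserted, N5 now waits for max(N2, N3, N4, Z).
New critical path: N2→N7→N9 = 7+9+7 = 23 ⇒ 23 days.

23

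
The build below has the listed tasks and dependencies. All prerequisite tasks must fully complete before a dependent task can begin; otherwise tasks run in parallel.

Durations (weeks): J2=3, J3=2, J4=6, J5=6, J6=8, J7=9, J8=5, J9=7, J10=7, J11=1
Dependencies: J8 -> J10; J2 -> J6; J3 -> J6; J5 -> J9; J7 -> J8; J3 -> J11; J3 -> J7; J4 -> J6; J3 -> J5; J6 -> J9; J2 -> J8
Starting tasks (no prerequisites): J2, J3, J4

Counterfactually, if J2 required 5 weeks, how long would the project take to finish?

23

Actual critical path: J3→J7→J8→J10 = 2+9+5+7 = 23 ⇒ 23 weeks.
J2 is off the critical path — its longest chain is 18 weeks, giving 5 of slack.
The critical path is still J3→J7→J8→J10; finish is now 23 weeks.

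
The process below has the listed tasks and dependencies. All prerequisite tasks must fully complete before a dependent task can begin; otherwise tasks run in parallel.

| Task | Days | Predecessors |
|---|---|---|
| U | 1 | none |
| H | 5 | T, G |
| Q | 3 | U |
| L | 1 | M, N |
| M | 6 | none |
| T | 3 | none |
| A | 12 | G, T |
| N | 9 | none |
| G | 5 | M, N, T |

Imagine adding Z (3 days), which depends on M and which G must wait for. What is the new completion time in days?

26

Originally the project takes 26 days.
With Z inserted, G now waits for max(M, N, T, Z).
New critical path: N→G→A = 9+5+12 = 26 ⇒ 26 days.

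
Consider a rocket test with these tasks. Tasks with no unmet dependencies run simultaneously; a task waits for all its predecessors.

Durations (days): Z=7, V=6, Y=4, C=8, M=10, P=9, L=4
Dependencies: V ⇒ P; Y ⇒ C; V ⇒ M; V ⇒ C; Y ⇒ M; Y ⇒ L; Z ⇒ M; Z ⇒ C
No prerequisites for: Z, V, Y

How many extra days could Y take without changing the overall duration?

3

Critical path: Z→M = 7+10 = 17, so the finish is 17 days.
Y finishes as early as 4 and must finish by 7.
So Y can slip 7 − 4 = 3 days.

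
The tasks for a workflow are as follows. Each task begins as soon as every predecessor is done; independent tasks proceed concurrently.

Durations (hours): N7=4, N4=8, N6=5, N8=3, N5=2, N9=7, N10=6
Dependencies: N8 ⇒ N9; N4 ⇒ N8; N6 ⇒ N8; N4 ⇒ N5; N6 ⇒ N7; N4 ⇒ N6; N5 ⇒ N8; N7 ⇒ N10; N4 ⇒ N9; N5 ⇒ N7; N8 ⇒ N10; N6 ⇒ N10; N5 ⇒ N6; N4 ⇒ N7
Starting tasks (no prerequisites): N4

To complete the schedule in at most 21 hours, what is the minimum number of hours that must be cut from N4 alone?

Current finish: 25 hours; target: 21.
N4 is on every critical path, so each hour cut from N4 cuts the finish by one (this holds down to a finish of 18).
Need 25 − 21 = 4 hours off N4 → N4 becomes 4 hours, finish becomes 21.

4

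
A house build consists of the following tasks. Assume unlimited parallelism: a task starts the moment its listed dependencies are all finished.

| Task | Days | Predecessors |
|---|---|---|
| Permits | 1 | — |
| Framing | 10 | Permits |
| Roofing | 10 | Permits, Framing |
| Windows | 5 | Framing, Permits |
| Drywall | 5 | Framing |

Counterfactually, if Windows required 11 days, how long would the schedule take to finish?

As given, the longest chain is Permits→Framing→Roofing = 1+10+10 = 21, so the finish is 21 days.
The longest path through Windows is only 16 days, so Windows has float 5.
New critical path: Permits→Framing→Windows = 1+10+11 = 22 ⇒ 22 days.

22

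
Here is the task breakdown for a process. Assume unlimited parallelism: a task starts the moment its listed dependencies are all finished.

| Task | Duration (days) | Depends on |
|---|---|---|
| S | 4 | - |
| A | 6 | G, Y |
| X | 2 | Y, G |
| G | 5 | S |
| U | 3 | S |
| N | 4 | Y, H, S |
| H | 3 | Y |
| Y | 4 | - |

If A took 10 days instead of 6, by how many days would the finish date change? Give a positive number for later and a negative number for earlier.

4

The binding path is S→G→A = 4+5+6 = 15; finish at 15 days.
A lies on that path, so at 10 days the path becomes 19 days.
That remains the longest chain; total 19 days.
Change in finish: 19 − 15 = +4 days.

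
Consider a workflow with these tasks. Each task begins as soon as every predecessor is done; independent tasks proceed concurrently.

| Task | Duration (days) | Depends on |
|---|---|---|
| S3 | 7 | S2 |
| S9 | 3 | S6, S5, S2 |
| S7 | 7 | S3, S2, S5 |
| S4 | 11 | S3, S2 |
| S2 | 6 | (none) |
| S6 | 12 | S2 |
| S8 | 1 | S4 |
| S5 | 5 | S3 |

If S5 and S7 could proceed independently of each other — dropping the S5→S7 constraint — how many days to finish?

Before: longest chain S2→S3→S4→S8 = 6+7+11+1 = 25, finish 25.
Without S5→S7, S7's earliest start moves from 18 to 13.
New critical path: S2→S3→S4→S8 = 6+7+11+1 = 25 ⇒ 25 days.

25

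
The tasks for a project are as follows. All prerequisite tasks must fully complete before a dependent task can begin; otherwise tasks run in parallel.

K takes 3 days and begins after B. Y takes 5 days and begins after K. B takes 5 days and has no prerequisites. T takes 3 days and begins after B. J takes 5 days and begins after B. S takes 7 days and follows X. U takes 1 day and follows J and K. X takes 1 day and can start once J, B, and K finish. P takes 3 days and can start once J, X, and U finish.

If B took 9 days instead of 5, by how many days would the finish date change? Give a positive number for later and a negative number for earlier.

4

Baseline: B→J→X→S = 5+5+1+7 = 18 → 18 days.
B lies on that path, so at 9 days the path becomes 22 days.
That remains the longest chain; total 22 days.
Change in finish: 22 − 18 = +4 days.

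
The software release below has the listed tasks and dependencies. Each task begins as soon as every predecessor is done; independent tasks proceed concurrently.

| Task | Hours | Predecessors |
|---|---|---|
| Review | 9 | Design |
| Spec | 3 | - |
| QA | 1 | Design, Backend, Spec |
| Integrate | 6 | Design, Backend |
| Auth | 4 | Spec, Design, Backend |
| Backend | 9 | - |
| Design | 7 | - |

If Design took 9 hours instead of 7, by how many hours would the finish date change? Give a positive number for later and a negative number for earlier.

2

Actual critical path: Design→Review = 7+9 = 16 ⇒ 16 hours.
Since Design is critical, the +2 change carries straight to that chain (now 18 hours).
That remains the longest chain; total 18 hours.
Change in finish: 18 − 16 = +2 hours.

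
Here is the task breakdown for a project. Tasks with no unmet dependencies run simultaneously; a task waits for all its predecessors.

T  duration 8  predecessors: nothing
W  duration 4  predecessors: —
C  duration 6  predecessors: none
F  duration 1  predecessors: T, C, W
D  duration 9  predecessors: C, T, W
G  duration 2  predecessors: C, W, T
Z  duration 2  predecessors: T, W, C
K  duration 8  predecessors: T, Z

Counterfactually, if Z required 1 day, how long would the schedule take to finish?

17

The binding path is T→Z→K = 8+2+8 = 18; finish at 18 days.
Z lies on that path, so at 1 day the path becomes 17 days.
Now T→D = 8+9 = 17 is longest, so the finish becomes 17 days.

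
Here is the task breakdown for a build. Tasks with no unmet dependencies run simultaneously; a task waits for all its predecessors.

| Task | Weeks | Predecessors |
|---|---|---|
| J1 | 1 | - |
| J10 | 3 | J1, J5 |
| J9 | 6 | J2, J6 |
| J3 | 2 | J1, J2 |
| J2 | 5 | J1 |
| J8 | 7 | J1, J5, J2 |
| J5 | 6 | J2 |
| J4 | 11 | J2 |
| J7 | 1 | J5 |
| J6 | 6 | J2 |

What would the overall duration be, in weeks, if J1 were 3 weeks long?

Actual critical path: J1→J2→J5→J8 = 1+5+6+7 = 19 ⇒ 19 weeks.
J1 lies on that path, so at 3 weeks the path becomes 21 weeks.
The critical path is still J1→J2→J5→J8; finish is now 21 weeks.

21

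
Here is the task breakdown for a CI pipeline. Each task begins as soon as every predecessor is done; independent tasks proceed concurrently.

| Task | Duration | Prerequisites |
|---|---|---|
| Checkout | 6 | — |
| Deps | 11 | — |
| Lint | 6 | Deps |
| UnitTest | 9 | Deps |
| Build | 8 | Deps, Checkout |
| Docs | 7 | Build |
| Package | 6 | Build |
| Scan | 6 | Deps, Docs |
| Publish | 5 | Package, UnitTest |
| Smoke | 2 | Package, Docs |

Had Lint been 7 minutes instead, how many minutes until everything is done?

As given, the longest chain is Deps→Build→Docs→Scan = 11+8+7+6 = 32, so the finish is 32 minutes.
Lint has 15 minutes of float (longest path through it is 17).
The critical path is still Deps→Build→Docs→Scan; finish is now 32 minutes.

32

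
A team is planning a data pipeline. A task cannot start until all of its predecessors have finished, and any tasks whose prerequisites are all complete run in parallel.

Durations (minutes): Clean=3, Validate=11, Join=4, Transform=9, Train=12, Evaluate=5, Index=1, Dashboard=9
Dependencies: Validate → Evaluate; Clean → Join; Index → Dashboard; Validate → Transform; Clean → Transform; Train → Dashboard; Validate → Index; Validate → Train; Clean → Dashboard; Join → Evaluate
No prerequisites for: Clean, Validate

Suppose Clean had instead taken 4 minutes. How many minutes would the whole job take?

32

The binding path is Validate→Train→Dashboard = 11+12+9 = 32; finish at 32 minutes.
Clean is off the critical path — its longest chain is 12 minutes, giving 20 of slack.
No other chain overtakes it, so the finish is 32 minutes.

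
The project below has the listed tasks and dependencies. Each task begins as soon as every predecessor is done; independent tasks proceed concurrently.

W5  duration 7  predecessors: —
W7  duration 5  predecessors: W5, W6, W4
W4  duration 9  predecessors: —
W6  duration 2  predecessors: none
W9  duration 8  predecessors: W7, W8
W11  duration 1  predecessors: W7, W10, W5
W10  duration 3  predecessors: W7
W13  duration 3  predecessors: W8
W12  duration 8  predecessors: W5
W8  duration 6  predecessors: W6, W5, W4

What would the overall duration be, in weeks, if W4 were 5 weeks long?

21

Actual critical path: W4→W8→W9 = 9+6+8 = 23 ⇒ 23 weeks.
Since W4 is critical, the -4 change carries straight to that chain (now 19 weeks).
The binding chain switches to W5→W8→W9 = 7+6+8 = 21; finish 21 weeks.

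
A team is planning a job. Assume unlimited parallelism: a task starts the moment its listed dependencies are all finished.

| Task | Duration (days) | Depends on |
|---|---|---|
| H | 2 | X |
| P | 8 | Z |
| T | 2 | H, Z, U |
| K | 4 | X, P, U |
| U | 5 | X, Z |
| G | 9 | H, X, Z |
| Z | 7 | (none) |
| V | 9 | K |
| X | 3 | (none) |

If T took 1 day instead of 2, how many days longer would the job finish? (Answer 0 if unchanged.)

Actual critical path: Z→P→K→V = 7+8+4+9 = 28 ⇒ 28 days.
T is off the critical path — its longest chain is 14 days, giving 14 of slack.
No other chain overtakes it, so the finish is 28 days.
Change in finish: 28 − 28 = +0 days.

0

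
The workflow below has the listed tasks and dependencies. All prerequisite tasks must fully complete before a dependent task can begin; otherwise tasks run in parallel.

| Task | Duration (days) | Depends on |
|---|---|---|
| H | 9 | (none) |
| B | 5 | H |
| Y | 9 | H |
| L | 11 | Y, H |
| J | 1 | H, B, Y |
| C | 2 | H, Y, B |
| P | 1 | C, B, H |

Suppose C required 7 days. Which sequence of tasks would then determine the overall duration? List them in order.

Critical path before the change: H→Y→L = 9+9+11 = 29 giving 29 days.
C is off the critical path — its longest chain is 21 days, giving 8 of slack.
That remains the longest chain; total 29 days.

H, Y, L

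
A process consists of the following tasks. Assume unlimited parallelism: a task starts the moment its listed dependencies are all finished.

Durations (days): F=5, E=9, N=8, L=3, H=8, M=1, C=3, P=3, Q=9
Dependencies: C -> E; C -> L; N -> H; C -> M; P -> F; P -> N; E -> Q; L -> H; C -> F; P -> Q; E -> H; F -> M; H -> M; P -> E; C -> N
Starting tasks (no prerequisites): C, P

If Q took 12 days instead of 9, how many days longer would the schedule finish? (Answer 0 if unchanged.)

Critical path before the change: P→E→Q = 3+9+9 = 21 giving 21 days.
Q lies on that path, so at 12 days the path becomes 24 days.
New critical path: C→E→Q = 3+9+12 = 24 ⇒ 24 days.
Change in finish: 24 − 21 = +3 days.

3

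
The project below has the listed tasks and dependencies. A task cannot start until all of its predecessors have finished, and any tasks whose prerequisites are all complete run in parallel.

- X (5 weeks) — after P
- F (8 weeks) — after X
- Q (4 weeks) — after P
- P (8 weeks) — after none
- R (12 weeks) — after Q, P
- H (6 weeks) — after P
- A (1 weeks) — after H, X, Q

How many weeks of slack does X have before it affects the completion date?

P→Q→R = 8+4+12 = 24 sets the makespan at 24 weeks.
Longest path through X: 21 weeks (earliest finish 13, latest finish 16).
Float = 24 − 21 = 3.

3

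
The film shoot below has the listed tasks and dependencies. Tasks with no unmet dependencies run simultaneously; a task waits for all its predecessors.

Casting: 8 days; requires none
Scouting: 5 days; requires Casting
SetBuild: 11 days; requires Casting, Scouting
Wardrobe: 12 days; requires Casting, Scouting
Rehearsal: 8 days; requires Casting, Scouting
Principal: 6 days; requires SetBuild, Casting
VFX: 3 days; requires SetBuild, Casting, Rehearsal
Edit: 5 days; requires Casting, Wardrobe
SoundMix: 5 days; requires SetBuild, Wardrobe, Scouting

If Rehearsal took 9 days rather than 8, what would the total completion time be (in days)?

Critical path before the change: Casting→Scouting→SetBuild→Principal = 8+5+11+6 = 30 giving 30 days.
Rehearsal is off the critical path — its longest chain is 24 days, giving 6 of slack.
No other chain overtakes it, so the finish is 30 days.

30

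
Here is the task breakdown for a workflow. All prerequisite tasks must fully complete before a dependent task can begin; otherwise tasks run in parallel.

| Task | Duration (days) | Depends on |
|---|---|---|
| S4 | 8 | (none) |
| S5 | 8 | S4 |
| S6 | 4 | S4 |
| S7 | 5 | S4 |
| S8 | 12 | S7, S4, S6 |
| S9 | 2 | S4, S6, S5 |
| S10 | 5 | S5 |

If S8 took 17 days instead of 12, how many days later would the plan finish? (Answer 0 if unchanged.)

Baseline: S4→S7→S8 = 8+5+12 = 25 → 25 days.
S8 lies on that path, so at 17 days the path becomes 30 days.
No other chain overtakes it, so the finish is 30 days.
Change in finish: 30 − 25 = +5 days.

5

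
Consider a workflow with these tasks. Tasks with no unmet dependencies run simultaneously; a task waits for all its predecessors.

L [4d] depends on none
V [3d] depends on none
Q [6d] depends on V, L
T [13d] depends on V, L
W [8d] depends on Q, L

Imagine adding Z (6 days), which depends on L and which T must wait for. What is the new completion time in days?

23

Originally the plan takes 18 days.
With Z inserted, T now waits for max(V, L, Z).
New critical path: L→Z→T = 4+6+13 = 23 ⇒ 23 days.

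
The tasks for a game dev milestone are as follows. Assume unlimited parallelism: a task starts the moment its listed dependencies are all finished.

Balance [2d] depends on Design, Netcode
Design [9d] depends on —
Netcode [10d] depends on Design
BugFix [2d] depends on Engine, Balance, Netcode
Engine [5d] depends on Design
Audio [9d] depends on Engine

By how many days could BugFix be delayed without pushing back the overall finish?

Design→Engine→Audio = 9+5+9 = 23 sets the makespan at 23 days.
BugFix finishes as early as 23 and must finish by 23.
Slack of BugFix = 21 − 21 = 0 days.

0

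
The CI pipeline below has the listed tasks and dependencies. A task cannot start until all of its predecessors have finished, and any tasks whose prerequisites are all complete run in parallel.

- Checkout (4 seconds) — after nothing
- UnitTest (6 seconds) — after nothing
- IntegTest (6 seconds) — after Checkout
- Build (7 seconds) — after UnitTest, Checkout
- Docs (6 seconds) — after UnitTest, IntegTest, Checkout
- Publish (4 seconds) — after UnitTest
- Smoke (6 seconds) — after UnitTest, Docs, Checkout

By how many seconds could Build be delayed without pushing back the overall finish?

9

The longest chain is Checkout→IntegTest→Docs→Smoke = 4+6+6+6 = 22; overall finish 22 seconds.
Longest path through Build: 13 seconds (earliest finish 13, latest finish 22).
Slack of Build = 15 − 6 = 9 seconds.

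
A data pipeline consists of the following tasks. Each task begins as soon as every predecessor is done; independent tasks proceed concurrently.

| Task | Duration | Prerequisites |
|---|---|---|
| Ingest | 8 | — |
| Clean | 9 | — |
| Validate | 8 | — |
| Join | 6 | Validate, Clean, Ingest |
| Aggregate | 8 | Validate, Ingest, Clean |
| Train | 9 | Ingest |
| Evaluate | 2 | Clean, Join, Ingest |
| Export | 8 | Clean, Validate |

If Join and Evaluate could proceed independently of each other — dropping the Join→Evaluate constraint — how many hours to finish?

17

Before: longest chain Ingest→Train = 8+9 = 17, finish 17.
Without Join→Evaluate, Evaluate's earliest start moves from 15 to 9.
After: Ingest→Train = 8+9 = 17 → 17 hours.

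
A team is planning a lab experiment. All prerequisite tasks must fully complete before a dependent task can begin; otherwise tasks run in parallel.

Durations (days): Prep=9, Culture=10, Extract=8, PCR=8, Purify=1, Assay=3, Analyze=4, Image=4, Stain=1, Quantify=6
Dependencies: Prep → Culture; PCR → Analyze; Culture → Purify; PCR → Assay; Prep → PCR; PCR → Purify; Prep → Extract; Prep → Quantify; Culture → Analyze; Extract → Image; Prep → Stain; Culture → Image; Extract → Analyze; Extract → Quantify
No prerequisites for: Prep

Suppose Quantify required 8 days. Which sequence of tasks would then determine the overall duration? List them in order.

Prep, Extract, Quantify

Baseline: Prep→Extract→Quantify = 9+8+6 = 23 → 23 days.
Quantify is on the critical path; changing it to 8 makes that path 25 days.
That remains the longest chain; total 25 days.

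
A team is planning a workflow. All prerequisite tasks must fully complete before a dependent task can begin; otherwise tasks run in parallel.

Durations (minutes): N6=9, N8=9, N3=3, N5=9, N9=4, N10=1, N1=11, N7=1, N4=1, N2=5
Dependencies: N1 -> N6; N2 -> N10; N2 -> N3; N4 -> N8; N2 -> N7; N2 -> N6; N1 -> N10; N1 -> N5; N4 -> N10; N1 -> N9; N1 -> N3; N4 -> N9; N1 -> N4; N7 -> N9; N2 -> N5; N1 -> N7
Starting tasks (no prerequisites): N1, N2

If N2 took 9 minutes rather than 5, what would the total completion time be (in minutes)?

Critical path before the change: N1→N4→N8 = 11+1+9 = 21 giving 21 minutes.
The longest path through N2 is only 14 minutes, so N2 has float 7.
The critical path is still N1→N4→N8; finish is now 21 minutes.

21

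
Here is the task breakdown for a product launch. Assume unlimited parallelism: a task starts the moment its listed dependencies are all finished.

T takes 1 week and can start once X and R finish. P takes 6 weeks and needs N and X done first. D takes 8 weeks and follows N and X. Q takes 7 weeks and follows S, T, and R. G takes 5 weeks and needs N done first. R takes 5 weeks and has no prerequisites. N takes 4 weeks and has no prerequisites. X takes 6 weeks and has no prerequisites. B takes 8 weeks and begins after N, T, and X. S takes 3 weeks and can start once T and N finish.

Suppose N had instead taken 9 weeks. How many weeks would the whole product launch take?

Actual critical path: X→T→S→Q = 6+1+3+7 = 17 ⇒ 17 weeks.
N is off the critical path — its longest chain is 14 weeks, giving 3 of slack.
The binding chain switches to N→S→Q = 9+3+7 = 19; finish 19 weeks.

19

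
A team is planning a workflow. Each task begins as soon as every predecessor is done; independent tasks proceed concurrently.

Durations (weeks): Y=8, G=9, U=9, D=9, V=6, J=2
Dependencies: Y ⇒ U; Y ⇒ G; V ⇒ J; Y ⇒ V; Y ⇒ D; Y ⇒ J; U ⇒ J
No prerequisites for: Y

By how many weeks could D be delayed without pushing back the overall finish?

Critical path: Y→U→J = 8+9+2 = 19, so the finish is 19 weeks.
D finishes as early as 17 and must finish by 19.
Slack of D = 10 − 8 = 2 weeks.

2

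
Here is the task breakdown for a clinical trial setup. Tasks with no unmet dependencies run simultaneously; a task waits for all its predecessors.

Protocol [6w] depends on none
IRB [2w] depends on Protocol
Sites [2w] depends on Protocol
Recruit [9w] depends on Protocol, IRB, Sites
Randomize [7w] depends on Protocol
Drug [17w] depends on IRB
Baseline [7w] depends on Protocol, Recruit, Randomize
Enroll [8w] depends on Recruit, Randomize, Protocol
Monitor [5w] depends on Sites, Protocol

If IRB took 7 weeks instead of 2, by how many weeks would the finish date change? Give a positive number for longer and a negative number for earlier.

Critical path before the change: Protocol→IRB→Recruit→Enroll = 6+2+9+8 = 25 giving 25 weeks.
IRB lies on that path, so at 7 weeks the path becomes 30 weeks.
No other chain overtakes it, so the finish is 30 weeks.
Change in finish: 30 − 25 = +5 weeks.

5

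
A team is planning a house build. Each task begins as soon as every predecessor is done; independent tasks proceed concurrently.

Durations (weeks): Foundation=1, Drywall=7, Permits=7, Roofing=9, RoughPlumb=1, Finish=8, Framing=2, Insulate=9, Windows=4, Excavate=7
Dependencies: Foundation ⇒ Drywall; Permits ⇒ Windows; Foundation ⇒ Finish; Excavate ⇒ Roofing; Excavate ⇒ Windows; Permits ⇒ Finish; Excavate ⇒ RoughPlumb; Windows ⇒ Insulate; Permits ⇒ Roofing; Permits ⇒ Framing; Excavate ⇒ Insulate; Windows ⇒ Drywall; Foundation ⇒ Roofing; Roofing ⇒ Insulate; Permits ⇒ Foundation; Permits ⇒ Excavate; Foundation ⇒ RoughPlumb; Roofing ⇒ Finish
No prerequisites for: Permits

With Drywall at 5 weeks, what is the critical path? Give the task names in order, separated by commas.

As given, the longest chain is Permits→Excavate→Roofing→Insulate = 7+7+9+9 = 32, so the finish is 32 weeks.
Drywall is off the critical path — its longest chain is 25 weeks, giving 7 of slack.
No other chain overtakes it, so the finish is 32 weeks.

Permits, Excavate, Roofing, Insulate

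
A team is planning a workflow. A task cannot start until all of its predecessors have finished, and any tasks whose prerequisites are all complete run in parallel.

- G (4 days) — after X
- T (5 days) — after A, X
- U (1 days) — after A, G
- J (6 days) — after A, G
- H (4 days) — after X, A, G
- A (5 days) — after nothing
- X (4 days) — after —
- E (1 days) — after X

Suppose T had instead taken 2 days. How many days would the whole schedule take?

Actual critical path: X→G→J = 4+4+6 = 14 ⇒ 14 days.
The longest path through T is only 10 days, so T has float 4.
No other chain overtakes it, so the finish is 14 days.

14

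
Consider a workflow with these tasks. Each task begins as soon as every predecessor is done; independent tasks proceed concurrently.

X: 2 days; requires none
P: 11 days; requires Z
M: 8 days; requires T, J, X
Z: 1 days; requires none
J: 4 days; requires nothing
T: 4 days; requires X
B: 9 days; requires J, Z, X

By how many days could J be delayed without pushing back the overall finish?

1

Critical path: X→T→M = 2+4+8 = 14, so the finish is 14 days.
The longest chain containing J totals 13 days.
Slack of J = 1 − 0 = 1 day.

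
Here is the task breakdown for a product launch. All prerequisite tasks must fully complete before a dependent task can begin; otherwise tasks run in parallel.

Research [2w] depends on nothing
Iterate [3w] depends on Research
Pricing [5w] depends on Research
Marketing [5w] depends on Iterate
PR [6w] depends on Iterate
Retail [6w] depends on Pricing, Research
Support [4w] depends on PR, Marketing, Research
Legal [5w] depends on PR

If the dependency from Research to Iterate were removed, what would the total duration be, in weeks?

14

Before: longest chain Research→Iterate→PR→Legal = 2+3+6+5 = 16, finish 16.
Without Research→Iterate, Iterate's earliest start moves from 2 to 0.
The longest chain is now Iterate→PR→Legal = 3+6+5 = 14, so the job takes 14 weeks.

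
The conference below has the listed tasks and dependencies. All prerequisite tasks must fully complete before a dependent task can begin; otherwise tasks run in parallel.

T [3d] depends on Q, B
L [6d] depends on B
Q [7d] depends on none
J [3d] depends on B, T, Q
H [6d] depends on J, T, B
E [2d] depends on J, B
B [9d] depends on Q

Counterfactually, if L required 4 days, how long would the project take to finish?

The binding path is Q→B→T→J→H = 7+9+3+3+6 = 28; finish at 28 days.
The longest path through L is only 22 days, so L has float 6.
That remains the longest chain; total 28 days.

28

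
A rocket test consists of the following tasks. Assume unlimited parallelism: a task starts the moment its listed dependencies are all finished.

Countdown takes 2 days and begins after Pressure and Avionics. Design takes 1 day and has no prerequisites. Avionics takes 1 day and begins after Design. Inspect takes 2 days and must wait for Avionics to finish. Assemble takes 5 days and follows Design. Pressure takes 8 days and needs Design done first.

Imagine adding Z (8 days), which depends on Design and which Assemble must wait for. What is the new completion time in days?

Originally the rocket test takes 11 days.
With Z inserted, Assemble now waits for max(Design, Z).
New critical path: Design→Z→Assemble = 1+8+5 = 14 ⇒ 14 days.

14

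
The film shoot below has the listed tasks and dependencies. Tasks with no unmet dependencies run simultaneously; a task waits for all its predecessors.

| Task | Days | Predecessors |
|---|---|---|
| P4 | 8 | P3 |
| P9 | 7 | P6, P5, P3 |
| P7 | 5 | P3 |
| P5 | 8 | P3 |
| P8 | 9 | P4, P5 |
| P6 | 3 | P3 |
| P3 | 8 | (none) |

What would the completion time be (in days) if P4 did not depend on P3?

With the dependency in place, P3→P4→P8 = 8+8+9 = 25 sets the finish at 25 days.
Without P3→P4, P4's earliest start moves from 8 to 0.
The longest chain is now P3→P5→P8 = 8+8+9 = 25, so the plan takes 25 days.

25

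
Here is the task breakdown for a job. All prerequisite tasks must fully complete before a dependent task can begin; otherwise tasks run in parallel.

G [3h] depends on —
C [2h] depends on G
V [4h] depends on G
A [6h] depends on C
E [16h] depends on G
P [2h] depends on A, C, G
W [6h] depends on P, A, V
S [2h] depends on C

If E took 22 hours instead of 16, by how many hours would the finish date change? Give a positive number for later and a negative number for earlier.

Critical path before the change: G→E = 3+16 = 19 giving 19 hours.
E is on the critical path; changing it to 22 makes that path 25 hours.
That remains the longest chain; total 25 hours.
Change in finish: 25 − 19 = +6 hours.

6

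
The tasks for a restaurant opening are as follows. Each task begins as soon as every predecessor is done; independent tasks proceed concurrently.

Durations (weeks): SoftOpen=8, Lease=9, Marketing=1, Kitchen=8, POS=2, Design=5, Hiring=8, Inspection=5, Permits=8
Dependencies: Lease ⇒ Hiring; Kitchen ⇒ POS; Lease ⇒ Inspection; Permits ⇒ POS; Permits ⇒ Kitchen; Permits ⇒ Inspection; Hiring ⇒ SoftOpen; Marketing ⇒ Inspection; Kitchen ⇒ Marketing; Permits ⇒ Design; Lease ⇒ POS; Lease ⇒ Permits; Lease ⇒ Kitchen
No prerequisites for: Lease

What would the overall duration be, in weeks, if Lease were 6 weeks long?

28

As given, the longest chain is Lease→Permits→Kitchen→Marketing→Inspection = 9+8+8+1+5 = 31, so the finish is 31 weeks.
Since Lease is critical, the -3 change carries straight to that chain (now 28 weeks).
That remains the longest chain; total 28 weeks.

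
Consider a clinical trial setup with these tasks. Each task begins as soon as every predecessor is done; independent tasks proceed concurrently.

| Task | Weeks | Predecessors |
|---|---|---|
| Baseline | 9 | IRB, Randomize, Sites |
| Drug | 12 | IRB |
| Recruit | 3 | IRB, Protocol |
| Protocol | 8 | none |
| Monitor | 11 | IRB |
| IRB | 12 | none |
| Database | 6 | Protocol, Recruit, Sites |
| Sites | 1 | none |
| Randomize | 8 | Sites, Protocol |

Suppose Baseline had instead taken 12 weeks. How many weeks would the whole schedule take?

Baseline: Protocol→Randomize→Baseline = 8+8+9 = 25 → 25 weeks.
Baseline is on the critical path; changing it to 12 makes that path 28 weeks.
No other chain overtakes it, so the finish is 28 weeks.

28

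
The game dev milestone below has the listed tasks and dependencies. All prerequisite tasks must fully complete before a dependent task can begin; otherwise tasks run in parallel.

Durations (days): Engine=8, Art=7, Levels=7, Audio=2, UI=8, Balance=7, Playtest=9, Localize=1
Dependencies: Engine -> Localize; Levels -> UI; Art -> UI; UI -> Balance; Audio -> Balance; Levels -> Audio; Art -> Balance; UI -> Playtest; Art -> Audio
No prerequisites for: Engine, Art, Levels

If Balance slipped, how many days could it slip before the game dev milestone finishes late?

2

Art→UI→Playtest = 7+8+9 = 24 sets the makespan at 24 days.
The longest chain containing Balance totals 22 days.
So Balance can slip 24 − 22 = 2 days.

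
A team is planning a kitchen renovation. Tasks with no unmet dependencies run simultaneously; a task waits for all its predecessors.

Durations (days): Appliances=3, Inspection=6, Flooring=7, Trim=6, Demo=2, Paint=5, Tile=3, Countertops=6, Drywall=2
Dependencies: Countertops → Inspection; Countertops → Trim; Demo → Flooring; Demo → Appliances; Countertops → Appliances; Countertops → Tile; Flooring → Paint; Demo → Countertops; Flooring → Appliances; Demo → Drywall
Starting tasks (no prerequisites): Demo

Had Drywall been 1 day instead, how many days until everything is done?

As given, the longest chain is Demo→Flooring→Paint = 2+7+5 = 14, so the finish is 14 days.
Drywall is off the critical path — its longest chain is 4 days, giving 10 of slack.
No other chain overtakes it, so the finish is 14 days.

14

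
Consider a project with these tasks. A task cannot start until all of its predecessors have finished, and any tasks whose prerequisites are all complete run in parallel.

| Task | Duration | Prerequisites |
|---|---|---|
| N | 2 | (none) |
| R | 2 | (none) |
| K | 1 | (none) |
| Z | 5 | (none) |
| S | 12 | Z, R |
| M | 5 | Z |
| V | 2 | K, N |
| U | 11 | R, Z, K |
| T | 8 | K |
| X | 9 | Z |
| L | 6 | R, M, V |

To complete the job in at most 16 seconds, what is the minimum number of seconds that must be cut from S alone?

Current finish: 17 seconds; target: 16.
S is on every critical path, so each second cut from S cuts the finish by one (this holds down to a finish of 16).
Need 17 − 16 = 1 second off S → S becomes 11 seconds, finish becomes 16.

1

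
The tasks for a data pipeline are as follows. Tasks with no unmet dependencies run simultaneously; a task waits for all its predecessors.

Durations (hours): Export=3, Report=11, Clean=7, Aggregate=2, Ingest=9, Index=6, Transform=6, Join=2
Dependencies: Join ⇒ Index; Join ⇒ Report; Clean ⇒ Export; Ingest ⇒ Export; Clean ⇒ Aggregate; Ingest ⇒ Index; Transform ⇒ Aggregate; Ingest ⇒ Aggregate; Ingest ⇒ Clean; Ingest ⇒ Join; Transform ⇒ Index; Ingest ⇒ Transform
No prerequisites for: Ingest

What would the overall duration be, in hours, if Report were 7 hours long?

As given, the longest chain is Ingest→Join→Report = 9+2+11 = 22, so the finish is 22 hours.
Report lies on that path, so at 7 hours the path becomes 18 hours.
Now Ingest→Transform→Index = 9+6+6 = 21 is longest, so the finish becomes 21 hours.

21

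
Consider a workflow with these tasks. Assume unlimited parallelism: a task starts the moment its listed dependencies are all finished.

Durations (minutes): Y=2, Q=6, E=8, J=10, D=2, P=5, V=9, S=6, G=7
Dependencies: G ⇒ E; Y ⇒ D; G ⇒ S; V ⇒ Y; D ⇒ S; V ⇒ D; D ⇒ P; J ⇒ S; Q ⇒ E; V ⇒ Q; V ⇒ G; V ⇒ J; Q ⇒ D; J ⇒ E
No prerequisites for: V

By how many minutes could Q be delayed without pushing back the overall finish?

4

Critical path: V→J→E = 9+10+8 = 27, so the finish is 27 minutes.
Q finishes as early as 15 and must finish by 19.
Float = 27 − 23 = 4.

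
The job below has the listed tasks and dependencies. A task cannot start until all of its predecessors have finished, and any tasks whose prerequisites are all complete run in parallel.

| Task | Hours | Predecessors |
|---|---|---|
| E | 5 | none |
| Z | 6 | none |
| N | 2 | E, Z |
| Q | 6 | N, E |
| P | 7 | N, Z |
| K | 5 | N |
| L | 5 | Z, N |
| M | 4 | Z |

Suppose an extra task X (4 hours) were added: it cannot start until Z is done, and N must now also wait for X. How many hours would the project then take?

19

Originally the project takes 15 hours.
With X inserted, N now waits for max(E, Z, X).
New critical path: Z→X→N→P = 6+4+2+7 = 19 ⇒ 19 hours.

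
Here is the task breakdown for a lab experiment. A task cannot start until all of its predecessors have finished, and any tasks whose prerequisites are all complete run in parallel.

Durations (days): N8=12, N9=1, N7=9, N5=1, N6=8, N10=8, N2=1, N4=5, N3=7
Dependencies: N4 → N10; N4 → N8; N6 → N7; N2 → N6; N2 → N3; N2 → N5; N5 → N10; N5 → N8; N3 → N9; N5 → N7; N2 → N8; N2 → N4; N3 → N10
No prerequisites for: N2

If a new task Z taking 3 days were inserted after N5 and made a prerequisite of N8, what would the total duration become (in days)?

Originally the schedule takes 18 days.
With Z inserted, N8 now waits for max(N5, N4, N2, Z).
New critical path: N2→N4→N8 = 1+5+12 = 18 ⇒ 18 days.

18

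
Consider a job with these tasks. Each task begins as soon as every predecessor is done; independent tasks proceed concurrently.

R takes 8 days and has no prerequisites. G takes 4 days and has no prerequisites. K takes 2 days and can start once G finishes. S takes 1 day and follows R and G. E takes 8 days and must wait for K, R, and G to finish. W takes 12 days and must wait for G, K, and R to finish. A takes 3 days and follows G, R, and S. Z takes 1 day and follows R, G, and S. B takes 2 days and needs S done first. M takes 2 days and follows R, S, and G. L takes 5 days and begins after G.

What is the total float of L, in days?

11

R→W = 8+12 = 20 sets the makespan at 20 days.
L finishes as early as 9 and must finish by 20.
Float = 20 − 9 = 11.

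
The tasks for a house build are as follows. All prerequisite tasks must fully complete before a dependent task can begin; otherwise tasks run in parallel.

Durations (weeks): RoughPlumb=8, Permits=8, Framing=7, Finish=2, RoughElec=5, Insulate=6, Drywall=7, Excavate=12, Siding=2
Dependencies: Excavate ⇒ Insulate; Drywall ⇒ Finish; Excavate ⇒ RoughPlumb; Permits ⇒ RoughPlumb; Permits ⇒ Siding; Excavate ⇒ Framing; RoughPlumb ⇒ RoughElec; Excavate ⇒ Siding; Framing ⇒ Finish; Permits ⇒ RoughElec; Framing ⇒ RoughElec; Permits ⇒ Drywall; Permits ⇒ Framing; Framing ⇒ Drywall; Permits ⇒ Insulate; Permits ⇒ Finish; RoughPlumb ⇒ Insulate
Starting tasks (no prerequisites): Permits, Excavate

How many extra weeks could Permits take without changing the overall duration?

Critical path: Excavate→Framing→Drywall→Finish = 12+7+7+2 = 28, so the finish is 28 weeks.
The longest chain containing Permits totals 24 weeks.
Slack of Permits = 4 − 0 = 4 weeks.

4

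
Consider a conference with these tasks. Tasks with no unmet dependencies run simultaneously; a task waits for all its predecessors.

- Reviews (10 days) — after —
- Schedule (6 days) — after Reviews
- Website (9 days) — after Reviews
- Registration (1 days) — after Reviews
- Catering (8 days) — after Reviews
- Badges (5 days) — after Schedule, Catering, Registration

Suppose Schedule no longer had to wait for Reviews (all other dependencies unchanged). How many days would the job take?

Before: longest chain Reviews→Catering→Badges = 10+8+5 = 23, finish 23.
Without Reviews→Schedule, Schedule's earliest start moves from 10 to 0.
After: Reviews→Catering→Badges = 10+8+5 = 23 → 23 days.

23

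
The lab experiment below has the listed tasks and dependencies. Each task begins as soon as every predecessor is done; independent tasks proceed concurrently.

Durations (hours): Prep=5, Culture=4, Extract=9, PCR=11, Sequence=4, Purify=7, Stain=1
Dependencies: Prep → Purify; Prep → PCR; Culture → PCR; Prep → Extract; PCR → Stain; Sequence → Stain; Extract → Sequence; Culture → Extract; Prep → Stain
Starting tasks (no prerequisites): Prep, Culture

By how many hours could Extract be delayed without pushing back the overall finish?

0

The longest chain is Prep→Extract→Sequence→Stain = 5+9+4+1 = 19; overall finish 19 hours.
Extract finishes as early as 14 and must finish by 14.
Slack of Extract = 5 − 5 = 0 hours.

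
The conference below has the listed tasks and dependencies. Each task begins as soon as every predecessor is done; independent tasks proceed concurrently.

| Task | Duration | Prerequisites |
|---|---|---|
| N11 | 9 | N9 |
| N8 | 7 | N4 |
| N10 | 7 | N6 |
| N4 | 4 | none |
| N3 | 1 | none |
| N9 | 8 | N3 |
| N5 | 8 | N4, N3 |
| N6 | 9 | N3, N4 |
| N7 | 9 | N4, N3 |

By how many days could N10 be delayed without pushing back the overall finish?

N4→N6→N10 = 4+9+7 = 20 sets the makespan at 20 days.
N10 finishes as early as 20 and must finish by 20.
Float = 20 − 20 = 0.

0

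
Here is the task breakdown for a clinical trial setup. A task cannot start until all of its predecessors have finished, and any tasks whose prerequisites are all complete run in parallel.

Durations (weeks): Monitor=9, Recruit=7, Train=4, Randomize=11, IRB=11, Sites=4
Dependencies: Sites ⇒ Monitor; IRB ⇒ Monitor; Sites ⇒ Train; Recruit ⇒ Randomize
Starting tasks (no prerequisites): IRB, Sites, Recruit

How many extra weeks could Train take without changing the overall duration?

The longest chain is IRB→Monitor = 11+9 = 20; overall finish 20 weeks.
Longest path through Train: 8 weeks (earliest finish 8, latest finish 20).
Float = 20 − 8 = 12.

12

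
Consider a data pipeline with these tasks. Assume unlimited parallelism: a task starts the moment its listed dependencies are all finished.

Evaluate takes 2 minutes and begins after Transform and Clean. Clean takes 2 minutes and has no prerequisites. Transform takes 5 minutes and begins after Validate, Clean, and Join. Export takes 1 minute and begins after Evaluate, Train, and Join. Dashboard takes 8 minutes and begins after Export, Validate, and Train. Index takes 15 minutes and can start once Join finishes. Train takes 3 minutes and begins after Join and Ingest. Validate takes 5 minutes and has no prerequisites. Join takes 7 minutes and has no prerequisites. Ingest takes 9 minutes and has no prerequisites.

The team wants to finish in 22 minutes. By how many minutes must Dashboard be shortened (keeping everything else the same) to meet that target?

Current finish: 23 minutes; target: 22.
Dashboard is on every critical path, so each minute cut from Dashboard cuts the finish by one (this holds down to a finish of 22).
Need 23 − 22 = 1 minute off Dashboard → Dashboard becomes 7 minutes, finish becomes 22.

1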